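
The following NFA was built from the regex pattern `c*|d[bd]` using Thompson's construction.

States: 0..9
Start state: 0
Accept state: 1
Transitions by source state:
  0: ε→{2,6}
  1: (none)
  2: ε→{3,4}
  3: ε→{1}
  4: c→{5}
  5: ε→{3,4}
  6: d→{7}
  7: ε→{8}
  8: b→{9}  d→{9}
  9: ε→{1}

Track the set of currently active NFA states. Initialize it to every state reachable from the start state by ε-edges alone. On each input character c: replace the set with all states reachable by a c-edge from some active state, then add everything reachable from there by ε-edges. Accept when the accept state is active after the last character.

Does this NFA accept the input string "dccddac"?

S₀ = ε-closure({0}) = {0,1,2,3,4,6}
'd' @ 1: {7,8}
'c' @ 2: {}  — state set empty
rest 'cddac' ignored (set empty)
final: {}; accept 1 not in set

Answer: REJECT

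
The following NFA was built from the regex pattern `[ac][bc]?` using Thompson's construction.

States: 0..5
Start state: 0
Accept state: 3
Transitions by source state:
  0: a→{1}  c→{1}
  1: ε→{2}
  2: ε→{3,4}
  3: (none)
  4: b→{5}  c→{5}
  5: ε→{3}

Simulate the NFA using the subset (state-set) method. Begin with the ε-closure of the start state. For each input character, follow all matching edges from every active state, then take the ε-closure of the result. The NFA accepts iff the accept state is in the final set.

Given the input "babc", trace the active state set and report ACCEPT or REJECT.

Answer: REJECT

Steps:
S₀ = ε-closure({0}) = {0}
'b' @ 1: {}  — state set empty
rest 'abc' ignored (set empty)
final: {}; accept 3 not in set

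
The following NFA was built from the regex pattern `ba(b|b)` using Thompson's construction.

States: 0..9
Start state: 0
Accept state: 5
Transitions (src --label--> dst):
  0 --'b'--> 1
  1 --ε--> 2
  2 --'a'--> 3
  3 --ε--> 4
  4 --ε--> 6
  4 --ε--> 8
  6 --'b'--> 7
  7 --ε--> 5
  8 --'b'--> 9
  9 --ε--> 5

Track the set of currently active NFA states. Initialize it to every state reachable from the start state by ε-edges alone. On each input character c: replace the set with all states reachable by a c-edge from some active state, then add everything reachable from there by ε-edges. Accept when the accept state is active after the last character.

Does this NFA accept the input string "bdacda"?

initial (ε-close {0}): {0}
'b' @ 1: {1,2}
'd' @ 2: {}  — no active states
rest 'acda' ignored (set empty)
after full input: {}  (accept=5 not in)

Answer: REJECT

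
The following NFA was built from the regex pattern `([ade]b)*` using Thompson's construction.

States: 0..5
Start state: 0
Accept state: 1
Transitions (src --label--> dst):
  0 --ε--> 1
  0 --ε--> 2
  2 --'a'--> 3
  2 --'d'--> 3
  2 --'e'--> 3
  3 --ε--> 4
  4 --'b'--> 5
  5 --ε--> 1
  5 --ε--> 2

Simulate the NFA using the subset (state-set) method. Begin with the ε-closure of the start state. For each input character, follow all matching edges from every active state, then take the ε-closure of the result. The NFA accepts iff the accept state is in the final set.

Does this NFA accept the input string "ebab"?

Answer: ACCEPT

Trace:
start: ε-closure({0}) = {0,1,2}
'e' @ 1: {3,4}
'b' @ 2: {1,2,5}  ✓accept
'a' @ 3: {3,4}
'b' @ 4: {1,2,5}  ✓accept
end set {1,2,5} — state 1 in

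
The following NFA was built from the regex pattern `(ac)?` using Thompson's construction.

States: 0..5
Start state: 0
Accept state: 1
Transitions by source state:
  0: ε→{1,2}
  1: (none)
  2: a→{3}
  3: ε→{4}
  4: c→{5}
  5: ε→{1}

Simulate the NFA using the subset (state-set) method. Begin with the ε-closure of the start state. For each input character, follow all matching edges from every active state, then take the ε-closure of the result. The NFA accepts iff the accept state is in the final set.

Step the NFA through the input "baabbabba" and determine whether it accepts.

S₀ = ε-closure({0}) = {0,1,2}
'b' @ 1: {}  — dead — no transitions
rest 'aabbabba' ignored (set empty)
final: {}; accept 1 not in set

Answer: REJECT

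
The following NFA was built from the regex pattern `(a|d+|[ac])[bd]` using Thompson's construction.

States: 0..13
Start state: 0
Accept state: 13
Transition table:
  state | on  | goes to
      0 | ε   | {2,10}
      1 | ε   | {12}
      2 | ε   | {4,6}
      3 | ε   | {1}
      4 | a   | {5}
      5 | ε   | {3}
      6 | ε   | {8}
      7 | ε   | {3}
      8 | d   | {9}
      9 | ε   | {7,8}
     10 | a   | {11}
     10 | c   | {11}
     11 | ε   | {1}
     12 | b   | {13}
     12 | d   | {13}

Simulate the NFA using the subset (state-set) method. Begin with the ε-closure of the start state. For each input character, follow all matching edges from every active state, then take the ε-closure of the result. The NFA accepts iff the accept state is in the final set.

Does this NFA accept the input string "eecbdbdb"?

S₀ = ε-closure({0}) = {0,2,4,6,8,10}
'e' @ 1: {}  — dead — no transitions
rest 'ecbdbdb' ignored (set empty)
final: {}; accept 13 not in set

Answer: REJECT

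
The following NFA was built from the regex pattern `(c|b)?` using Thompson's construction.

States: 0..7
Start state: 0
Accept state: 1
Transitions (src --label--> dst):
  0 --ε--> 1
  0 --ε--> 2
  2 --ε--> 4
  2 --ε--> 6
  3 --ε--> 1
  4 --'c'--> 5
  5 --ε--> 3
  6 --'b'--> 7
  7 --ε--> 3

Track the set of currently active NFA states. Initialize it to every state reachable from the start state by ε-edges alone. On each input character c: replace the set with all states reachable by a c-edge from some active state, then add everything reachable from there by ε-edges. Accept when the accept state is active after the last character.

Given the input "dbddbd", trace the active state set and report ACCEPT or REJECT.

S₀ = ε-closure({0}) = {0,1,2,4,6}
'd' @ 1: {}  — dead — no transitions
rest 'bddbd' ignored (set empty)
end set {} — state 1 not in

Answer: REJECT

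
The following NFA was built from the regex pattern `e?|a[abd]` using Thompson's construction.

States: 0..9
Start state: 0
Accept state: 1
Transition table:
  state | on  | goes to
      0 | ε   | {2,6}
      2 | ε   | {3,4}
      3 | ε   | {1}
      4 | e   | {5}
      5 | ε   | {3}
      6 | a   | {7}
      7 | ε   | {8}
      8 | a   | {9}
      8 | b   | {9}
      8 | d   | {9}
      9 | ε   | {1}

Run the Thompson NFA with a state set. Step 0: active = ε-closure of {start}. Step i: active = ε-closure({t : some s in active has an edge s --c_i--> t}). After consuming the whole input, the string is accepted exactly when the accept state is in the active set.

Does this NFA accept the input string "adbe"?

S₀ = ε-closure({0}) = {0,1,2,3,4,6}
'a' @ 1: {7,8}
'd' @ 2: {1,9}  [accepting]
'b' @ 3: {}  — state set empty
rest 'e' ignored (set empty)
after full input: {}  (accept=1 not in)

Answer: REJECT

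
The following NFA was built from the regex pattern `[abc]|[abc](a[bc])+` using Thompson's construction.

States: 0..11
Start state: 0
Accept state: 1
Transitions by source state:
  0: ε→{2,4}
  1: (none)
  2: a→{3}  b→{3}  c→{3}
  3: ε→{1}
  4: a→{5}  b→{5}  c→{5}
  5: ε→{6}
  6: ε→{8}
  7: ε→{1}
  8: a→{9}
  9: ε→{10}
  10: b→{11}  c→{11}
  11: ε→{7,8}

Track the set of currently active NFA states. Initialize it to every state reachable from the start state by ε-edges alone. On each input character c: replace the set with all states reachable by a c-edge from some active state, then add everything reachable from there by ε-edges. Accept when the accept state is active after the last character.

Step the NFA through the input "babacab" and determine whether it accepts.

initial (ε-close {0}): {0,2,4}
'b' @ 1: {1,3,5,6,8}  (accept∈set)
'a' @ 2: {9,10}
'b' @ 3: {1,7,8,11}  (accept∈set)
'a' @ 4: {9,10}
'c' @ 5: {1,7,8,11}  (accept∈set)
'a' @ 6: {9,10}
'b' @ 7: {1,7,8,11}  (accept∈set)
after full input: {1,7,8,11}  (accept=1 in)

Answer: ACCEPT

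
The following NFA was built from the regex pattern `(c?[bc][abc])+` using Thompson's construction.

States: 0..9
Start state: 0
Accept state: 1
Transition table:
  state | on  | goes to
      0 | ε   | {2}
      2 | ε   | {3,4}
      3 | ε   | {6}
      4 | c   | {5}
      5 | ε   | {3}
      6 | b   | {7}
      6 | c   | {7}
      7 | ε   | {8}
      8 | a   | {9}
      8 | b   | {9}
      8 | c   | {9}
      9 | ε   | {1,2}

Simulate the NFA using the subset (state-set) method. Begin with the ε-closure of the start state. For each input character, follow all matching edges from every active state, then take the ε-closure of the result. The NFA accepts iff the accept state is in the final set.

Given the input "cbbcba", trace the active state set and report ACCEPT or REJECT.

Answer: ACCEPT

Derivation:
initial (ε-close {0}): {0,2,3,4,6}
'c' @ 1: {3,5,6,7,8}
'b' @ 2: {1,2,3,4,6,7,8,9}  [accepting]
'b' @ 3: {1,2,3,4,6,7,8,9}  [accepting]
'c' @ 4: {1,2,3,4,5,6,7,8,9}  [accepting]
'b' @ 5: {1,2,3,4,6,7,8,9}  [accepting]
'a' @ 6: {1,2,3,4,6,9}  [accepting]
final: {1,2,3,4,6,9}; accept 1 in set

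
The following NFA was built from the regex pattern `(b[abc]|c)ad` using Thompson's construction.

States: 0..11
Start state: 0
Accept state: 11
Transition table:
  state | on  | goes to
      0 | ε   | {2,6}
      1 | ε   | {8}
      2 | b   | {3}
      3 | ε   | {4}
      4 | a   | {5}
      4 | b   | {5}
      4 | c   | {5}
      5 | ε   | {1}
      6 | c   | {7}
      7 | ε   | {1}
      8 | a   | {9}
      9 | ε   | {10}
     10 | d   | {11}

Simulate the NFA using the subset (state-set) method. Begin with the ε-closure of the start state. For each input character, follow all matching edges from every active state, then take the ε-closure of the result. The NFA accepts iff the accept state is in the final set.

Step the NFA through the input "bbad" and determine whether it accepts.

start: ε-closure({0}) = {0,2,6}
'b' @ 1: {3,4}
'b' @ 2: {1,5,8}
'a' @ 3: {9,10}
'd' @ 4: {11}  ✓accept
after full input: {11}  (accept=11 in)

Answer: ACCEPT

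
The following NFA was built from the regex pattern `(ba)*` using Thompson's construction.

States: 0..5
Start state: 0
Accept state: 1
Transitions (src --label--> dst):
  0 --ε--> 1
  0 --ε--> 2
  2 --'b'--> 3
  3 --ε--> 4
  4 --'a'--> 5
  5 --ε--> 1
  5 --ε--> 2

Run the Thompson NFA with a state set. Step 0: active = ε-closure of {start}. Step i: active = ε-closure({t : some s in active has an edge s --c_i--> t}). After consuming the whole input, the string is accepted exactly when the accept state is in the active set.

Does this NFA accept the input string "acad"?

S₀ = ε-closure({0}) = {0,1,2}
'a' @ 1: {}  — no active states
rest 'cad' ignored (set empty)
end set {} — state 1 not in

Answer: REJECT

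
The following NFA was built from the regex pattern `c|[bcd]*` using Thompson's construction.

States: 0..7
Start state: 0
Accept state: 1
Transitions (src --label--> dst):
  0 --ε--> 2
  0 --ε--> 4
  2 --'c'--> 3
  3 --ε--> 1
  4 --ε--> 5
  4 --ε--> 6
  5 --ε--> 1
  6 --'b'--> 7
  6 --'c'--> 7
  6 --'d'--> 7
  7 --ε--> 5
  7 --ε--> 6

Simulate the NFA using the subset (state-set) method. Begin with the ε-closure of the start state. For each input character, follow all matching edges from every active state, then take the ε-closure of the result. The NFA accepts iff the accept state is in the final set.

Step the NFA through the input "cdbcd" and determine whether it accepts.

S₀ = ε-closure({0}) = {0,1,2,4,5,6}
'c' @ 1: {1,3,5,6,7}  (accept∈set)
'd' @ 2: {1,5,6,7}  (accept∈set)
'b' @ 3: {1,5,6,7}  (accept∈set)
'c' @ 4: {1,5,6,7}  (accept∈set)
'd' @ 5: {1,5,6,7}  (accept∈set)
end set {1,5,6,7} — state 1 in

Answer: ACCEPT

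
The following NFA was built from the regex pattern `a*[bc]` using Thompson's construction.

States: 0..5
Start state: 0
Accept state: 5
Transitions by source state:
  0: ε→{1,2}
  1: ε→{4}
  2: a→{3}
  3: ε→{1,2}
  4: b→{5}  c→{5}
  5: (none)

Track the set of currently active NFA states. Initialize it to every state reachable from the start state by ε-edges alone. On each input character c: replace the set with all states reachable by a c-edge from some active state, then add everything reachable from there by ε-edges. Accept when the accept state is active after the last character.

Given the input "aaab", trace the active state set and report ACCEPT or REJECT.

S₀ = ε-closure({0}) = {0,1,2,4}
'a' @ 1: {1,2,3,4}
'a' @ 2: {1,2,3,4}
'a' @ 3: {1,2,3,4}
'b' @ 4: {5}  ✓accept
end set {5} — state 5 in

Answer: ACCEPT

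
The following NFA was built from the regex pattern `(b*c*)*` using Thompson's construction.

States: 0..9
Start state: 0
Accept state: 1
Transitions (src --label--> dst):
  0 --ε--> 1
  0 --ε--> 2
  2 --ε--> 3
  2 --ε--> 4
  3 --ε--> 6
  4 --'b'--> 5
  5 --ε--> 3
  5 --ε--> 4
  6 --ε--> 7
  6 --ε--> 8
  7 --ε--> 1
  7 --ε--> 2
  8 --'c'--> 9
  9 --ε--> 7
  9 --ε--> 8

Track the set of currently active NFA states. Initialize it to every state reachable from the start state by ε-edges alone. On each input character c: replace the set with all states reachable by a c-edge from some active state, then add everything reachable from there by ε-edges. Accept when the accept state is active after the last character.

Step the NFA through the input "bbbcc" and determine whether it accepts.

Answer: ACCEPT

Trace:
S₀ = ε-closure({0}) = {0,1,2,3,4,6,7,8}
'b' @ 1: {1,2,3,4,5,6,7,8}  ✓accept
'b' @ 2: {1,2,3,4,5,6,7,8}  ✓accept
'b' @ 3: {1,2,3,4,5,6,7,8}  ✓accept
'c' @ 4: {1,2,3,4,6,7,8,9}  ✓accept
'c' @ 5: {1,2,3,4,6,7,8,9}  ✓accept
final: {1,2,3,4,6,7,8,9}; accept 1 in set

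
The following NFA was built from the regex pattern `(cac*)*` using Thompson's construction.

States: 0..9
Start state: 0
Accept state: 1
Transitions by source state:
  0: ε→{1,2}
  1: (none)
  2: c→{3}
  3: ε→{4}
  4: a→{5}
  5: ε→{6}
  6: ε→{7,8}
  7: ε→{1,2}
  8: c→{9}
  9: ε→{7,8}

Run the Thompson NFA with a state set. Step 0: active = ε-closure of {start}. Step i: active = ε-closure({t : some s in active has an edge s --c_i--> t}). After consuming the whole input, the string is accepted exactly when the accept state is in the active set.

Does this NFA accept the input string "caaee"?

initial (ε-close {0}): {0,1,2}
'c' @ 1: {3,4}
'a' @ 2: {1,2,5,6,7,8}  [accepting]
'a' @ 3: {}  — dead — no transitions
rest 'ee' ignored (set empty)
end set {} — state 1 not in

Answer: REJECT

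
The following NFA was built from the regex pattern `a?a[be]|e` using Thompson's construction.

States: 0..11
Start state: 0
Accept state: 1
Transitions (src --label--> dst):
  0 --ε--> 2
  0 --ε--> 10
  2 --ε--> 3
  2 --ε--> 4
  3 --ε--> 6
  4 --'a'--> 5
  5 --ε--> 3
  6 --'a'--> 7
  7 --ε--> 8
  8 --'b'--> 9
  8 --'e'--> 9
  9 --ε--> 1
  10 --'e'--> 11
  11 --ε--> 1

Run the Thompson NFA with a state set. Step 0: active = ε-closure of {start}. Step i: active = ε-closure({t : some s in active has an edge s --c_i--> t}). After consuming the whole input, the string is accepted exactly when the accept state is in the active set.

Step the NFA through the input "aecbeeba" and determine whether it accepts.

Answer: REJECT

Steps:
S₀ = ε-closure({0}) = {0,2,3,4,6,10}
'a' @ 1: {3,5,6,7,8}
'e' @ 2: {1,9}  ✓accept
'c' @ 3: {}  — dead — no transitions
rest 'beeba' ignored (set empty)
end set {} — state 1 not in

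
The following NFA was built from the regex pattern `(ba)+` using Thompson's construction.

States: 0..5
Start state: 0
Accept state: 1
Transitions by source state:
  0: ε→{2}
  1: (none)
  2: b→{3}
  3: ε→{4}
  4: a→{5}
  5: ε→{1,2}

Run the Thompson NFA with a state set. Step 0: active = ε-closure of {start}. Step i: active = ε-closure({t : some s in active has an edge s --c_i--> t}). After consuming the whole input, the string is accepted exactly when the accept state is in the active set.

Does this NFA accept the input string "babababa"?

Answer: ACCEPT

Steps:
start: ε-closure({0}) = {0,2}
'b' @ 1: {3,4}
'a' @ 2: {1,2,5}  (accept∈set)
'b' @ 3: {3,4}
'a' @ 4: {1,2,5}  (accept∈set)
'b' @ 5: {3,4}
'a' @ 6: {1,2,5}  (accept∈set)
'b' @ 7: {3,4}
'a' @ 8: {1,2,5}  (accept∈set)
end set {1,2,5} — state 1 in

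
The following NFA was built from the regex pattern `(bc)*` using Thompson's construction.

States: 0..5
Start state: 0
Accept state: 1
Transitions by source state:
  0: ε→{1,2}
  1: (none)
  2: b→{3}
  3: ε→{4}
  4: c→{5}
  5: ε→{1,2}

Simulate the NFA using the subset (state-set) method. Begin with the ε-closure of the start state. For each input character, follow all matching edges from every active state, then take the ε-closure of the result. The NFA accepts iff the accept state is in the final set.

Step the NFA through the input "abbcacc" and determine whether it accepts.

Answer: REJECT

Trace:
initial (ε-close {0}): {0,1,2}
'a' @ 1: {}  — no active states
rest 'bbcacc' ignored (set empty)
final: {}; accept 1 not in set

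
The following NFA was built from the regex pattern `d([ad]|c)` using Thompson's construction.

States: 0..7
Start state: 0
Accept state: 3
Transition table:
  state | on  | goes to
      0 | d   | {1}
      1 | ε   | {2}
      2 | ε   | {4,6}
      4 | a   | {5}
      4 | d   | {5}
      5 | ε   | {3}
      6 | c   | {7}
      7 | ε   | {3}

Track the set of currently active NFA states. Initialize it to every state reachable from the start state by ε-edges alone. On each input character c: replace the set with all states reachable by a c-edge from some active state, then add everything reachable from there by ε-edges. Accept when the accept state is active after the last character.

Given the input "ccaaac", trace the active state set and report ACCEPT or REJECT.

initial (ε-close {0}): {0}
'c' @ 1: {}  — no active states
rest 'caaac' ignored (set empty)
final: {}; accept 3 not in set

Answer: REJECT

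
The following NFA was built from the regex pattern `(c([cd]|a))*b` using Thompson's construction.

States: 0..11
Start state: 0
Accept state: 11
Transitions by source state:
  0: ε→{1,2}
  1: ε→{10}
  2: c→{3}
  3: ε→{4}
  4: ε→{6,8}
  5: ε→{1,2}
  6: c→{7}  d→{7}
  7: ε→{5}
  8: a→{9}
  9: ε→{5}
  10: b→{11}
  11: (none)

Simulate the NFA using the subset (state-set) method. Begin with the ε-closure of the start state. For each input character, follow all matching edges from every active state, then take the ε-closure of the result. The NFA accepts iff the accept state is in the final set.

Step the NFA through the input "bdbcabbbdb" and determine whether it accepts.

start: ε-closure({0}) = {0,1,2,10}
'b' @ 1: {11}  [accepting]
'd' @ 2: {}  — dead — no transitions
rest 'bcabbbdb' ignored (set empty)
final: {}; accept 11 not in set

Answer: REJECT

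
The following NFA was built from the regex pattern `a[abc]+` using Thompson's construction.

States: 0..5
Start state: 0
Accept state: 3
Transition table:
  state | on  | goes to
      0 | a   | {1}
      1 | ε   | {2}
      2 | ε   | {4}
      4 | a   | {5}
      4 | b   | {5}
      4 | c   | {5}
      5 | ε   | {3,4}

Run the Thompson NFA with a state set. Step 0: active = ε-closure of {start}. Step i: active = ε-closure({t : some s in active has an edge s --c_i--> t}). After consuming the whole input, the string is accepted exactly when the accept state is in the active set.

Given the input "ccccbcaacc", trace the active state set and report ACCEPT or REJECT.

Answer: REJECT

Trace:
S₀ = ε-closure({0}) = {0}
'c' @ 1: {}  — state set empty
rest 'cccbcaacc' ignored (set empty)
end set {} — state 3 not in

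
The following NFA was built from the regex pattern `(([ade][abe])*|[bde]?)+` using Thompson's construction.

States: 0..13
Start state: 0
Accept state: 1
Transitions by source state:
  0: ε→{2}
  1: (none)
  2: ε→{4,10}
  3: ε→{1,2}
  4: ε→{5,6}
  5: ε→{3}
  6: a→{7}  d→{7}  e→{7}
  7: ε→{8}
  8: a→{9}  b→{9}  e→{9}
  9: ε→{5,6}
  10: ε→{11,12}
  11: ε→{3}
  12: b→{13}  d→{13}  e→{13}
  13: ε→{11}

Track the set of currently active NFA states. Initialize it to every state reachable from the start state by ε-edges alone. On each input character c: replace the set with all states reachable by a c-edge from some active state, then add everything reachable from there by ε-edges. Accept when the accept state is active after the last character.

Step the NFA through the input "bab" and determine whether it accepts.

S₀ = ε-closure({0}) = {0,1,2,3,4,5,6,10,11,12}
'b' @ 1: {1,2,3,4,5,6,10,11,12,13}  (accept∈set)
'a' @ 2: {7,8}
'b' @ 3: {1,2,3,4,5,6,9,10,11,12}  (accept∈set)
end set {1,2,3,4,5,6,9,10,11,12} — state 1 in

Answer: ACCEPT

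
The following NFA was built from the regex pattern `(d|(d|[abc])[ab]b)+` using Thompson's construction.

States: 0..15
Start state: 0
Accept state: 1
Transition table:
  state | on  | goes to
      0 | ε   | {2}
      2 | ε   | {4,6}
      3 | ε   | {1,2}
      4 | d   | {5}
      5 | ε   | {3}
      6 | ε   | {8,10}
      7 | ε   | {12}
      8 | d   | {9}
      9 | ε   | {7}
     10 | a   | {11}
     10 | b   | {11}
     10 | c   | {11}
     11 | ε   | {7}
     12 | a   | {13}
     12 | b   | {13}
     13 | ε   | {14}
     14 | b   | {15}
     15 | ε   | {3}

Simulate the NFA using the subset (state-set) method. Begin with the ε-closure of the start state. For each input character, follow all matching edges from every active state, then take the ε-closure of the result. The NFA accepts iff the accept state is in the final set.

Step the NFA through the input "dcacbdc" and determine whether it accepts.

initial (ε-close {0}): {0,2,4,6,8,10}
'd' @ 1: {1,2,3,4,5,6,7,8,9,10,12}  ✓accept
'c' @ 2: {7,11,12}
'a' @ 3: {13,14}
'c' @ 4: {}  — dead — no transitions
rest 'bdc' ignored (set empty)
after full input: {}  (accept=1 not in)

Answer: REJECT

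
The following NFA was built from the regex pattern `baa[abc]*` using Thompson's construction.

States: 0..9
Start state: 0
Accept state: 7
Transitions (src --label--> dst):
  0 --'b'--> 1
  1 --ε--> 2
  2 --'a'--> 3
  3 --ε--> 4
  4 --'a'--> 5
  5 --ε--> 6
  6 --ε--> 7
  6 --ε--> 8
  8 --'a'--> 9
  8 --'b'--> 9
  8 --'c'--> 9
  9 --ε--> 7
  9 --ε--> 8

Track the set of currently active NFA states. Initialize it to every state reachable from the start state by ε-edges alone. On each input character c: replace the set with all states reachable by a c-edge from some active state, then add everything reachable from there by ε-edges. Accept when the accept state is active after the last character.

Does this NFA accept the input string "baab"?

S₀ = ε-closure({0}) = {0}
'b' @ 1: {1,2}
'a' @ 2: {3,4}
'a' @ 3: {5,6,7,8}  (accept∈set)
'b' @ 4: {7,8,9}  (accept∈set)
end set {7,8,9} — state 7 in

Answer: ACCEPT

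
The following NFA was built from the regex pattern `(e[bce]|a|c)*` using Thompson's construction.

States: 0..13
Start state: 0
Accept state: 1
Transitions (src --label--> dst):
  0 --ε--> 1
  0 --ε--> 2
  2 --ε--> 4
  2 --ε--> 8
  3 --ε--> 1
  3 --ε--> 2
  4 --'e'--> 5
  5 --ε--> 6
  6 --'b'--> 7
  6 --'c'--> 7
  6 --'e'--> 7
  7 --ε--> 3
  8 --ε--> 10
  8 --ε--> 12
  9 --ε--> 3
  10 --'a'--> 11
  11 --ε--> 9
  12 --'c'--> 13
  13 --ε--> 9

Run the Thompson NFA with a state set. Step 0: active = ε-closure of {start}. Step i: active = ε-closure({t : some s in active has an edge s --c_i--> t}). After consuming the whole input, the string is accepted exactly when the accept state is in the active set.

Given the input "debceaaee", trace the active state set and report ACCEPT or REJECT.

initial (ε-close {0}): {0,1,2,4,8,10,12}
'd' @ 1: {}  — dead — no transitions
rest 'ebceaaee' ignored (set empty)
after full input: {}  (accept=1 not in)

Answer: REJECT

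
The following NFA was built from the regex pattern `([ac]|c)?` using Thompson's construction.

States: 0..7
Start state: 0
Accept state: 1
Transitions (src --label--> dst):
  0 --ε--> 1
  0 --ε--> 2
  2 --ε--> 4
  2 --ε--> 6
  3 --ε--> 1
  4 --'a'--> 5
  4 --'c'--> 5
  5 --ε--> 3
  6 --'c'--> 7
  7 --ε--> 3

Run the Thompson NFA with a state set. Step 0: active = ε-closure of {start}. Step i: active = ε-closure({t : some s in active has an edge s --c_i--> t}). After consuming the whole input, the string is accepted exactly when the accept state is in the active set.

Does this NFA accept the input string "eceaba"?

initial (ε-close {0}): {0,1,2,4,6}
'e' @ 1: {}  — dead — no transitions
rest 'ceaba' ignored (set empty)
end set {} — state 1 not in

Answer: REJECT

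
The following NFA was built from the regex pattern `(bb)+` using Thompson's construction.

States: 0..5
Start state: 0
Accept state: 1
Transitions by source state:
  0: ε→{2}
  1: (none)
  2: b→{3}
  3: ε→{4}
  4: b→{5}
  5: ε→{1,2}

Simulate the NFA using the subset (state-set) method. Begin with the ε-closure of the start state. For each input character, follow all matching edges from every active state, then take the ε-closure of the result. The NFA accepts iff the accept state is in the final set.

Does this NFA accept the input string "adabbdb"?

Answer: REJECT

Trace:
S₀ = ε-closure({0}) = {0,2}
'a' @ 1: {}  — state set empty
rest 'dabbdb' ignored (set empty)
final: {}; accept 1 not in set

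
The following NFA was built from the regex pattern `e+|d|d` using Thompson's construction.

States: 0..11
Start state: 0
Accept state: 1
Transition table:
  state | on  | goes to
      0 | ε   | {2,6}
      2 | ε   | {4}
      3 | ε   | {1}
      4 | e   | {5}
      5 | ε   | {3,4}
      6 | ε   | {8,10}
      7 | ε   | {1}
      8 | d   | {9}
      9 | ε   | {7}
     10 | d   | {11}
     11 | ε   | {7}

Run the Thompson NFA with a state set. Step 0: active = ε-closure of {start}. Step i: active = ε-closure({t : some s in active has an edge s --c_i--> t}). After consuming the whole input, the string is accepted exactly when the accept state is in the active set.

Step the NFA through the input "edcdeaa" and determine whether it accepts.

initial (ε-close {0}): {0,2,4,6,8,10}
'e' @ 1: {1,3,4,5}  ✓accept
'd' @ 2: {}  — state set empty
rest 'cdeaa' ignored (set empty)
end set {} — state 1 not in

Answer: REJECT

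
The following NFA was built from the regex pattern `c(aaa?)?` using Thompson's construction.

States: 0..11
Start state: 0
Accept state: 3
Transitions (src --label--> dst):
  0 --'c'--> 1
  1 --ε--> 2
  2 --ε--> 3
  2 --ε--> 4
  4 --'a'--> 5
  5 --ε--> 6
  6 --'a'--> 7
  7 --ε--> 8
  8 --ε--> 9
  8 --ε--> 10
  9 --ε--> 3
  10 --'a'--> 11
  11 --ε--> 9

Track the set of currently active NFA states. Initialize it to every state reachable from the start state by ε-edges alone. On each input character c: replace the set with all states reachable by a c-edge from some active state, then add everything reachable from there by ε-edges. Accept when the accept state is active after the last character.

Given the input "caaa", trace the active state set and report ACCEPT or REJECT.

Answer: ACCEPT

Steps:
start: ε-closure({0}) = {0}
'c' @ 1: {1,2,3,4}  (accept∈set)
'a' @ 2: {5,6}
'a' @ 3: {3,7,8,9,10}  (accept∈set)
'a' @ 4: {3,9,11}  (accept∈set)
after full input: {3,9,11}  (accept=3 in)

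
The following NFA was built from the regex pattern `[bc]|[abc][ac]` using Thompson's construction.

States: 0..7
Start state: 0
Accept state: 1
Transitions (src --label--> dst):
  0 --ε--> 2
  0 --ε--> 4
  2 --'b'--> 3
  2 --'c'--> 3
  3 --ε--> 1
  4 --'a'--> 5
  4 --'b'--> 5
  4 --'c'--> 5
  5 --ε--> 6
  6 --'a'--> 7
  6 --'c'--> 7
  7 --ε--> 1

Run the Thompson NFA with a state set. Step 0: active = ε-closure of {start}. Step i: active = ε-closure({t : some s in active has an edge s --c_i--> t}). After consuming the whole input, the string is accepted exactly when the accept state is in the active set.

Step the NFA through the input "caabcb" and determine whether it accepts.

S₀ = ε-closure({0}) = {0,2,4}
'c' @ 1: {1,3,5,6}  (accept∈set)
'a' @ 2: {1,7}  (accept∈set)
'a' @ 3: {}  — dead — no transitions
rest 'bcb' ignored (set empty)
final: {}; accept 1 not in set

Answer: REJECT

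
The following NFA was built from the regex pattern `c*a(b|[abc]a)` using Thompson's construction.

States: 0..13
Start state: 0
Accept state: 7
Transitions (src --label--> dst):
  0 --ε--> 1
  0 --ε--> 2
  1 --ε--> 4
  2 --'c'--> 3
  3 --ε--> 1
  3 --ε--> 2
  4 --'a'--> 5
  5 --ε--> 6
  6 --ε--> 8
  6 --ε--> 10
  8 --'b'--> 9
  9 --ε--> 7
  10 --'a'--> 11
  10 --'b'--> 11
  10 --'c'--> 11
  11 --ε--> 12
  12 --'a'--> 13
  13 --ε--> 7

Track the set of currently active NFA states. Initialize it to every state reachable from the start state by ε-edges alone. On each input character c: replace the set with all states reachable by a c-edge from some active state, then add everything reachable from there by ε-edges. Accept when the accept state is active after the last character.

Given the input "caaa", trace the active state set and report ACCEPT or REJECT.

S₀ = ε-closure({0}) = {0,1,2,4}
'c' @ 1: {1,2,3,4}
'a' @ 2: {5,6,8,10}
'a' @ 3: {11,12}
'a' @ 4: {7,13}  (accept∈set)
final: {7,13}; accept 7 in set

Answer: ACCEPT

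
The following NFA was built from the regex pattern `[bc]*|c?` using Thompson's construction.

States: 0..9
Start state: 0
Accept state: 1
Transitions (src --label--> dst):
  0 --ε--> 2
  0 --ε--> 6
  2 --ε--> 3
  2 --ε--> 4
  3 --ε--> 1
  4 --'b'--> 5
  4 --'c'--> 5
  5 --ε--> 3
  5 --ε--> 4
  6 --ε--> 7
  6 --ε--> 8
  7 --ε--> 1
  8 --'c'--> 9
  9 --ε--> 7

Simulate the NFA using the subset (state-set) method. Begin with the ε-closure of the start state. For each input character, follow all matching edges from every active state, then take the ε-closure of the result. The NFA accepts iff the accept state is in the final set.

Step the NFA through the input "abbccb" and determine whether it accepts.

start: ε-closure({0}) = {0,1,2,3,4,6,7,8}
'a' @ 1: {}  — no active states
rest 'bbccb' ignored (set empty)
final: {}; accept 1 not in set

Answer: REJECT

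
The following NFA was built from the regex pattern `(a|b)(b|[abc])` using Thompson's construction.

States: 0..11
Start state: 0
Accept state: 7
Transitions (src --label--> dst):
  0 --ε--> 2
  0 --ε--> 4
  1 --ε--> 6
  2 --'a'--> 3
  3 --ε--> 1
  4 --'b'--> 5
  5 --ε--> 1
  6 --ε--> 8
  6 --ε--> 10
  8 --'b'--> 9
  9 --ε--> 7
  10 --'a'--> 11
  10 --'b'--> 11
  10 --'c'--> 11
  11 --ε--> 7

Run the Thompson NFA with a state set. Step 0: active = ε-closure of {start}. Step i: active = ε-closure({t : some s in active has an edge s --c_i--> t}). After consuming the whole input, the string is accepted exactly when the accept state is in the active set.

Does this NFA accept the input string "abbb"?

S₀ = ε-closure({0}) = {0,2,4}
'a' @ 1: {1,3,6,8,10}
'b' @ 2: {7,9,11}  (accept∈set)
'b' @ 3: {}  — no active states
rest 'b' ignored (set empty)
after full input: {}  (accept=7 not in)

Answer: REJECT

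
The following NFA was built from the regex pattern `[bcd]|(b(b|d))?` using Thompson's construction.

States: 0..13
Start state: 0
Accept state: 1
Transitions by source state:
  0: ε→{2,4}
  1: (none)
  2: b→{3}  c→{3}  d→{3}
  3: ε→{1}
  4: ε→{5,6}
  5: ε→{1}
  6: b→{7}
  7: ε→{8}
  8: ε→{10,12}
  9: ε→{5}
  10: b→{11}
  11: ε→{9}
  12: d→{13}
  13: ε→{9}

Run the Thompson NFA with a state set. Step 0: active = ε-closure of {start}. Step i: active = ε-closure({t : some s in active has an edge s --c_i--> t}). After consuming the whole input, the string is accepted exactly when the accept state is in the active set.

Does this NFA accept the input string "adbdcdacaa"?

initial (ε-close {0}): {0,1,2,4,5,6}
'a' @ 1: {}  — no active states
rest 'dbdcdacaa' ignored (set empty)
final: {}; accept 1 not in set

Answer: REJECT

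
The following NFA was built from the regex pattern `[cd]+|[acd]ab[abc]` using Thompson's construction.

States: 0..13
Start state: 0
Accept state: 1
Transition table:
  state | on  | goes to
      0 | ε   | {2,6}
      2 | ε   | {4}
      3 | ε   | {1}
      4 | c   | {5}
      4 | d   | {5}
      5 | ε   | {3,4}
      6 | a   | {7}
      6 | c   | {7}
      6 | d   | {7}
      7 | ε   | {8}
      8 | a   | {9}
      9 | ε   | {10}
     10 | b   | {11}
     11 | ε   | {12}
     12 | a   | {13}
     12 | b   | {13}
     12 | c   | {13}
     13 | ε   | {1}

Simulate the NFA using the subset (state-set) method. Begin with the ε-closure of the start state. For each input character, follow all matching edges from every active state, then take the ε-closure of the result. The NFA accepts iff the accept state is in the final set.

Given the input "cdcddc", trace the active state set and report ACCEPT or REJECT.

initial (ε-close {0}): {0,2,4,6}
'c' @ 1: {1,3,4,5,7,8}  [accepting]
'd' @ 2: {1,3,4,5}  [accepting]
'c' @ 3: {1,3,4,5}  [accepting]
'd' @ 4: {1,3,4,5}  [accepting]
'd' @ 5: {1,3,4,5}  [accepting]
'c' @ 6: {1,3,4,5}  [accepting]
after full input: {1,3,4,5}  (accept=1 in)

Answer: ACCEPT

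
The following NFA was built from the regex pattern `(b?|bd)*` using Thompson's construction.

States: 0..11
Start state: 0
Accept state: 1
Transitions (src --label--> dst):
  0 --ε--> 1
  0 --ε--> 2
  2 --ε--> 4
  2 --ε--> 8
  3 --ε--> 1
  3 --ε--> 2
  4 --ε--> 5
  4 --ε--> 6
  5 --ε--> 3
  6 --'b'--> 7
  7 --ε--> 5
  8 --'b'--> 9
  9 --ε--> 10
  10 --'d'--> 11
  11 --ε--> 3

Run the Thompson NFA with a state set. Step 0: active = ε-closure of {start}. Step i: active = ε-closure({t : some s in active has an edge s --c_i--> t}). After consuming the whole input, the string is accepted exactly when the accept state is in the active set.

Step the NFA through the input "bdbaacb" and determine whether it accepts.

Answer: REJECT

Derivation:
S₀ = ε-closure({0}) = {0,1,2,3,4,5,6,8}
'b' @ 1: {1,2,3,4,5,6,7,8,9,10}  ✓accept
'd' @ 2: {1,2,3,4,5,6,8,11}  ✓accept
'b' @ 3: {1,2,3,4,5,6,7,8,9,10}  ✓accept
'a' @ 4: {}  — state set empty
rest 'acb' ignored (set empty)
end set {} — state 1 not in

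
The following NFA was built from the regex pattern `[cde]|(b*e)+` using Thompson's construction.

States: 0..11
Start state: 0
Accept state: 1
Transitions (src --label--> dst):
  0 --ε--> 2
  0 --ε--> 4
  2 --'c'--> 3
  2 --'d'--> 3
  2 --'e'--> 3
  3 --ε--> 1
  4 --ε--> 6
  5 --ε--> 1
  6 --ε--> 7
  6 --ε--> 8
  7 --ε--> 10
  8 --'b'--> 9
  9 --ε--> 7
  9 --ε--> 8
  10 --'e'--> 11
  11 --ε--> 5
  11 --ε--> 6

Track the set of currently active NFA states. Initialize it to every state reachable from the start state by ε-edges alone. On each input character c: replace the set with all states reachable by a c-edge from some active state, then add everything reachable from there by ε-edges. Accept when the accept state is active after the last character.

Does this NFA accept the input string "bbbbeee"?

Answer: ACCEPT

Steps:
initial (ε-close {0}): {0,2,4,6,7,8,10}
'b' @ 1: {7,8,9,10}
'b' @ 2: {7,8,9,10}
'b' @ 3: {7,8,9,10}
'b' @ 4: {7,8,9,10}
'e' @ 5: {1,5,6,7,8,10,11}  ✓accept
'e' @ 6: {1,5,6,7,8,10,11}  ✓accept
'e' @ 7: {1,5,6,7,8,10,11}  ✓accept
after full input: {1,5,6,7,8,10,11}  (accept=1 in)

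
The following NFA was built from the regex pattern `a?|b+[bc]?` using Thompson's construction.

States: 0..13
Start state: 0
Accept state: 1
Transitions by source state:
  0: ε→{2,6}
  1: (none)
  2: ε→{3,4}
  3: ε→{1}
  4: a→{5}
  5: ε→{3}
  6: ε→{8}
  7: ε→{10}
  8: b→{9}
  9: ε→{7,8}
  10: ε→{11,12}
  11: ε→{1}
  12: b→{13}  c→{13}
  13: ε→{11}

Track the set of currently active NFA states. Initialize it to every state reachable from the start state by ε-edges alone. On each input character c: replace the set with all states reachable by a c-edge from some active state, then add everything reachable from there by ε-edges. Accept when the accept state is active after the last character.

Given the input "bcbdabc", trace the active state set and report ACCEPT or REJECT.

start: ε-closure({0}) = {0,1,2,3,4,6,8}
'b' @ 1: {1,7,8,9,10,11,12}  (accept∈set)
'c' @ 2: {1,11,13}  (accept∈set)
'b' @ 3: {}  — dead — no transitions
rest 'dabc' ignored (set empty)
final: {}; accept 1 not in set

Answer: REJECT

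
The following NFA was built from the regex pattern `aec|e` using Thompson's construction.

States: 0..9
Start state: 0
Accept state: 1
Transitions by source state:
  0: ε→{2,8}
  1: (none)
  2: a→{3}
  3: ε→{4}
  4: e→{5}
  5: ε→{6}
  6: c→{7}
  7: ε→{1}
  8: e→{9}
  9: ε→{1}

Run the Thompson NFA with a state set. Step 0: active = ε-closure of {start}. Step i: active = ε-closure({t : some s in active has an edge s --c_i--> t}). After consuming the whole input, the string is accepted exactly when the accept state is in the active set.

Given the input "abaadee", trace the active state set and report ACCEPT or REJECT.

Answer: REJECT

Steps:
S₀ = ε-closure({0}) = {0,2,8}
'a' @ 1: {3,4}
'b' @ 2: {}  — no active states
rest 'aadee' ignored (set empty)
end set {} — state 1 not in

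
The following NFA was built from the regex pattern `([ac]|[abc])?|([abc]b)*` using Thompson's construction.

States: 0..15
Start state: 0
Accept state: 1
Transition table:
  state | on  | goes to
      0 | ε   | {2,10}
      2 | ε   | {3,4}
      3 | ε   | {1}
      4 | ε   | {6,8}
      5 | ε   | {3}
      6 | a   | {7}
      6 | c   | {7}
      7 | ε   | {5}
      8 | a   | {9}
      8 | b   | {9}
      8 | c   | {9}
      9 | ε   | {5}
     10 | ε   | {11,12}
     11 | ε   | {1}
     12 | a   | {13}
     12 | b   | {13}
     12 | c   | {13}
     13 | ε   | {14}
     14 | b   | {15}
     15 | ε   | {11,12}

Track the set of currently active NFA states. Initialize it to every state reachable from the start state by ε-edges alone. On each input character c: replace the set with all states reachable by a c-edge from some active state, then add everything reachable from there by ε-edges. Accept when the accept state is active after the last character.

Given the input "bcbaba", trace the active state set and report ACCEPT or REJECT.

S₀ = ε-closure({0}) = {0,1,2,3,4,6,8,10,11,12}
'b' @ 1: {1,3,5,9,13,14}  (accept∈set)
'c' @ 2: {}  — dead — no transitions
rest 'baba' ignored (set empty)
after full input: {}  (accept=1 not in)

Answer: REJECT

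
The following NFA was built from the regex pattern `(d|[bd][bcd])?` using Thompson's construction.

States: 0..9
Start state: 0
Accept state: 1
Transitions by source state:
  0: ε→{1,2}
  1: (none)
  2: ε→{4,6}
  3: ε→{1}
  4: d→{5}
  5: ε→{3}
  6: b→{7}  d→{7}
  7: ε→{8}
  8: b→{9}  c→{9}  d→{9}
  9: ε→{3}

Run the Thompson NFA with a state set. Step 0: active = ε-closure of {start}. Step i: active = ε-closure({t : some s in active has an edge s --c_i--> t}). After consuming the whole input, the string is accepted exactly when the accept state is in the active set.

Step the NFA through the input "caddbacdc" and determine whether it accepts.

S₀ = ε-closure({0}) = {0,1,2,4,6}
'c' @ 1: {}  — no active states
rest 'addbacdc' ignored (set empty)
end set {} — state 1 not in

Answer: REJECT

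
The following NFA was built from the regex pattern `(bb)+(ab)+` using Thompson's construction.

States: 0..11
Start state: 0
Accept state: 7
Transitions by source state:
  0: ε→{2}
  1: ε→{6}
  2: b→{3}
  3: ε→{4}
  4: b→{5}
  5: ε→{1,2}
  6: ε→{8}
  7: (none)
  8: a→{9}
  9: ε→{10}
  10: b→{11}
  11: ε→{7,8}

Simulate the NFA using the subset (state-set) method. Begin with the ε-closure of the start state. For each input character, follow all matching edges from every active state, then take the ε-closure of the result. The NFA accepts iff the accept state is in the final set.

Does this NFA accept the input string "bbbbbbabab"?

Answer: ACCEPT

Steps:
S₀ = ε-closure({0}) = {0,2}
'b' @ 1: {3,4}
'b' @ 2: {1,2,5,6,8}
'b' @ 3: {3,4}
'b' @ 4: {1,2,5,6,8}
'b' @ 5: {3,4}
'b' @ 6: {1,2,5,6,8}
'a' @ 7: {9,10}
'b' @ 8: {7,8,11}  [accepting]
'a' @ 9: {9,10}
'b' @ 10: {7,8,11}  [accepting]
final: {7,8,11}; accept 7 in set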